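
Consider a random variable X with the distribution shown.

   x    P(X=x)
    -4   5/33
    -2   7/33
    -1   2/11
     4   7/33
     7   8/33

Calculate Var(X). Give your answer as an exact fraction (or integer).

1678/99

E[X] = (5/33)·(-4) + (7/33)·(-2) + (2/11)·(-1) + (7/33)·4 + (8/33)·7 = 4/3
E[X²] = (5/33)·16 + (7/33)·4 + (2/11)·1 + (7/33)·16 + (8/33)·49 = 206/11
Var(X) = 206/11 − (4/3)² = 1678/99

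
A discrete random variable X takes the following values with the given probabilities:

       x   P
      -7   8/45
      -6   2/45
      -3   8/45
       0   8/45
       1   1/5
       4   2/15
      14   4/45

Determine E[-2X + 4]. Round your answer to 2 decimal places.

4.13

E[-2x+4] = (8/45)·18 + (2/45)·16 + (8/45)·10 + (8/45)·4 + (1/5)·2 + (2/15)·(-4) + (4/45)·(-24)
     = 62/15 ≈ 4.13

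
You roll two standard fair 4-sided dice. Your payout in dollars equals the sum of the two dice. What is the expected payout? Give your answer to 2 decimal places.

Distribution of the sum of the two dice: 2 w.p. 1/16, 3 w.p. 1/8, 4 w.p. 3/16, 5 w.p. 1/4, 6 w.p. 3/16, 7 w.p. 1/8, …
E[payout] = (1/16)·2 + (1/8)·3 + (3/16)·4 + (1/4)·5 + (3/16)·6 + (1/8)·7 + (1/16)·8 = 5
≈ $5.00

$5.00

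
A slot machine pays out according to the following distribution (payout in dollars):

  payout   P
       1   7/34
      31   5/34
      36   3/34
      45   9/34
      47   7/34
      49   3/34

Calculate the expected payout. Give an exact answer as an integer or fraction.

1151/34 dollars

E[X] = (7/34)·1 + (5/34)·31 + (3/34)·36 + (9/34)·45 + (7/34)·47 + (3/34)·49
     = 1151/34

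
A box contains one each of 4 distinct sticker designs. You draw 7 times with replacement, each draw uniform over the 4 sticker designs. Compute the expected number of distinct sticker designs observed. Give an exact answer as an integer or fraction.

14197/4096

Let Xⱼ=1 if type j appears at least once. P(Xⱼ=1) = 1 − ((4−1)/4)^7 = 14197/16384.
E[#distinct] = 4·14197/16384 = 14197/4096.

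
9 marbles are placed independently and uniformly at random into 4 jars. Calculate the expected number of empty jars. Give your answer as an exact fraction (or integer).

Let Xⱼ=1 if jar j is empty. P(Xⱼ=1) = ((4-1)/4)^9 = 19683/262144.
By linearity, E[#empty] = 4·19683/262144 = 19683/65536.

19683/65536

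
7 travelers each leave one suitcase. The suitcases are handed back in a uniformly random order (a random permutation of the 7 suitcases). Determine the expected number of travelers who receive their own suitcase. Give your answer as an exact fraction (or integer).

1

Let Xᵢ = 1 if person i gets their own suitcase. For each i, P(Xᵢ=1) = 1/7.
By linearity of expectation, E[X₁+…+X_7] = 7·(1/7) = 1.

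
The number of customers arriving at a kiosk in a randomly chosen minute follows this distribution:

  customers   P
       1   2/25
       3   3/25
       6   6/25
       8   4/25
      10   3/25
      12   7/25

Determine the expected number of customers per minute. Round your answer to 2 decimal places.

E[X] = (2/25)·1 + (3/25)·3 + (6/25)·6 + (4/25)·8 + (3/25)·10 + (7/25)·12
     = 193/25 ≈ 7.72

7.72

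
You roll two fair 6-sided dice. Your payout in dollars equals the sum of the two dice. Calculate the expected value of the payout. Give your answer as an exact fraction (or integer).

$7

Distribution of the sum of the two dice: 2 w.p. 1/36, 3 w.p. 1/18, 4 w.p. 1/12, 5 w.p. 1/9, 6 w.p. 5/36, 7 w.p. 1/6, …
E[payout] = (1/36)·2 + (1/18)·3 + (1/12)·4 + (1/9)·5 + (5/36)·6 + (1/6)·7 + (5/36)·8 + (1/9)·9 + (1/12)·10 + (1/18)·11 + (1/36)·12 = 7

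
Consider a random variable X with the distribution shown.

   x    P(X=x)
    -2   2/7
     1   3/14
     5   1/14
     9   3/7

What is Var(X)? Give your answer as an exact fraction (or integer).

1126/49

E[X] = (2/7)·(-2) + (3/14)·1 + (1/14)·5 + (3/7)·9 = 27/7
E[X²] = (2/7)·4 + (3/14)·1 + (1/14)·25 + (3/7)·81 = 265/7
Var(X) = 265/7 − (27/7)² = 1126/49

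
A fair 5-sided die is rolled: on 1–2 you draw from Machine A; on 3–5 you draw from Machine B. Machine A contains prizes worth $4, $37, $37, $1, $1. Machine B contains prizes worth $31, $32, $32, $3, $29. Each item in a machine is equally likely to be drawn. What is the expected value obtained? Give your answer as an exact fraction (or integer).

541/25 dollars

E[X | Machine A] = (4 + 37 + 37 + 1 + 1)/5 = 16
E[X | Machine B] = (31 + 32 + 32 + 3 + 29)/5 = 127/5
E[X] = (2/5)·16 + (3/5)·127/5 = 541/25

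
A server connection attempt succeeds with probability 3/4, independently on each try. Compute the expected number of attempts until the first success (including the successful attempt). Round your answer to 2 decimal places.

1.33

For a geometric distribution, E[trials] = 1/p = 1/(3/4) = 4/3.
≈ 1.33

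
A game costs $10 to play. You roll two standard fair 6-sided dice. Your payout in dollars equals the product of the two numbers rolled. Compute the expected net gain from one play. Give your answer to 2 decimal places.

$2.25

Distribution of the product of the two numbers rolled: 1 w.p. 1/36, 2 w.p. 1/18, 3 w.p. 1/18, 4 w.p. 1/12, 5 w.p. 1/18, 6 w.p. 1/9, …
E[payout] = (1/36)·1 + (1/18)·2 + (1/18)·3 + (1/12)·4 + (1/18)·5 + (1/9)·6 + (1/18)·8 + (1/36)·9 + (1/18)·10 + (1/9)·12 + (1/18)·15 + (1/36)·16 + (1/18)·18 + (1/18)·20 + (1/18)·24 + (1/36)·25 + (1/18)·30 + (1/36)·36 = 49/4
Expected profit = 49/4 − 10 = 9/4 ≈ $2.25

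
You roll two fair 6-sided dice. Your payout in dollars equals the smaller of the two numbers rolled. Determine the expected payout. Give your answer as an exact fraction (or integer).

Distribution of the smaller of the two numbers rolled: 1 w.p. 11/36, 2 w.p. 1/4, 3 w.p. 7/36, 4 w.p. 5/36, 5 w.p. 1/12, 6 w.p. 1/36
E[payout] = (11/36)·1 + (1/4)·2 + (7/36)·3 + (5/36)·4 + (1/12)·5 + (1/36)·6 = 91/36

91/36 dollars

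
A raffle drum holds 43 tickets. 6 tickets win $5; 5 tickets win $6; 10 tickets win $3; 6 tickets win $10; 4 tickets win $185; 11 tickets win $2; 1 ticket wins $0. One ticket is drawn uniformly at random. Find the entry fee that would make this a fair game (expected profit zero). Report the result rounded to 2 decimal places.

$21.21

E[payout] = (6/43)·5 + (5/43)·6 + (10/43)·3 + (6/43)·10 + (4/43)·185 + (11/43)·2 + (1/43)·0 = 912/43
Fair fee = E[payout] = 912/43 ≈ $21.21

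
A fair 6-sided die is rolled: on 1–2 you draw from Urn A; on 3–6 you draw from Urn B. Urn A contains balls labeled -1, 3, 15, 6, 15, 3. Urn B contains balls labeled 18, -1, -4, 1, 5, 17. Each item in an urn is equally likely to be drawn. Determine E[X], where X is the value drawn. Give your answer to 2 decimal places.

E[X | Urn A] = (-1 + 3 + 15 + 6 + 15 + 3)/6 = 41/6
E[X | Urn B] = (18 − 1 − 4 + 1 + 5 + 17)/6 = 6
E[X] = (1/3)·41/6 + (2/3)·6 = 113/18 ≈ 6.28

6.28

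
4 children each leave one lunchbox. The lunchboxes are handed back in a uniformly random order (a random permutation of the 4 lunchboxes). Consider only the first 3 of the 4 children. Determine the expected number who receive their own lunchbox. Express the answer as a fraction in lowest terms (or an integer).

Let Xᵢ = 1 if person i gets their own lunchbox. For each i, P(Xᵢ=1) = 1/4.
By linearity of expectation, E[X₁+…+X_3] = 3·(1/4) = 3/4.

3/4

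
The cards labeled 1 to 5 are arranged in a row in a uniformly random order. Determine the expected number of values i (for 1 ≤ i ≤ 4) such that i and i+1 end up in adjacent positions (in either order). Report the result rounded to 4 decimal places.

1.6000

For each i ∈ {1,…,4}, let Xᵢ = 1 if i and i+1 are adjacent. P(Xᵢ=1) = 2·(5−1)!/5! = 2/5.
By linearity, E[ΣXᵢ] = (4)·(2/5) = 8/5.
≈ 1.6000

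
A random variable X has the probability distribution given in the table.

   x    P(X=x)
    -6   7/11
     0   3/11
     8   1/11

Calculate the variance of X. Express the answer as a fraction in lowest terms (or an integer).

2320/121

E[X] = (7/11)·(-6) + (3/11)·0 + (1/11)·8 = -34/11
E[X²] = (7/11)·36 + (3/11)·0 + (1/11)·64 = 316/11
Var(X) = 316/11 − (-34/11)² = 2320/121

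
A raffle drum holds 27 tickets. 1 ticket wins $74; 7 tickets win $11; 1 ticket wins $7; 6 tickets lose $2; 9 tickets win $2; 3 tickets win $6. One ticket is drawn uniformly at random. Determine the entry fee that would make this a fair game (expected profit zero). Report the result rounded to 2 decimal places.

E[payout] = (1/27)·74 + (7/27)·11 + (1/27)·7 + (6/27)·(-2) + (9/27)·2 + (3/27)·6 = 182/27
Fair fee = E[payout] = 182/27 ≈ $6.74

$6.74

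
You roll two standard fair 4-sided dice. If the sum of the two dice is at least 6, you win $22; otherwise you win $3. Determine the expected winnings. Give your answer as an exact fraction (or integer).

81/8 dollars

E[payout] = (5/8)·3 + (3/8)·22 = 81/8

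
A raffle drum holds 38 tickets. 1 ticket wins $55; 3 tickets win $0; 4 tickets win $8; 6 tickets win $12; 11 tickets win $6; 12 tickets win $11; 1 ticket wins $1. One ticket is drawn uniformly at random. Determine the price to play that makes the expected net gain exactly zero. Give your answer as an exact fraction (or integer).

E[payout] = (1/38)·55 + (3/38)·0 + (4/38)·8 + (6/38)·12 + (11/38)·6 + (12/38)·11 + (1/38)·1 = 179/19
Fair fee = E[payout] = 179/19

179/19 dollars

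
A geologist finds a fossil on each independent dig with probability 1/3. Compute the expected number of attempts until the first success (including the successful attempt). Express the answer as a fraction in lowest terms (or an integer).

3

For a geometric distribution, E[trials] = 1/p = 1/(1/3) = 3.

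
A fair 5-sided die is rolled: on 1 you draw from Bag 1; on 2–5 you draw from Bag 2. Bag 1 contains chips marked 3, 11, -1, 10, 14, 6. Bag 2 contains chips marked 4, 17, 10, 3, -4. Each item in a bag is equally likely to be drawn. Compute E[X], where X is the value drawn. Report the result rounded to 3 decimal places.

6.233

E[X | Bag 1] = (3 + 11 − 1 + 10 + 14 + 6)/6 = 43/6
E[X | Bag 2] = (4 + 17 + 10 + 3 − 4)/5 = 6
E[X] = (1/5)·43/6 + (4/5)·6 = 187/30 ≈ 6.233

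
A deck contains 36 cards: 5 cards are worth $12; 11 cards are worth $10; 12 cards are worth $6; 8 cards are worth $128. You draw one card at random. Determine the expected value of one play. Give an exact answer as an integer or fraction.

211/6 dollars

E[payout] = (5/36)·12 + (11/36)·10 + (12/36)·6 + (8/36)·128 = 211/6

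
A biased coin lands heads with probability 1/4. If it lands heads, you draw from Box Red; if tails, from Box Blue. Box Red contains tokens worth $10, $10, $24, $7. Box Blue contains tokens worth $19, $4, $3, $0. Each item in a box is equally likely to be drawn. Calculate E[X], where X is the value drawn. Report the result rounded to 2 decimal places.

E[X | Box Red] = (10 + 10 + 24 + 7)/4 = 51/4
E[X | Box Blue] = (19 + 4 + 3 + 0)/4 = 13/2
E[X] = (1/4)·51/4 + (3/4)·13/2 = 129/16 ≈ 8.06

$8.06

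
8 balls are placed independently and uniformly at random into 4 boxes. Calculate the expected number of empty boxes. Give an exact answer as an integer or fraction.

6561/16384

Let Xⱼ=1 if box j is empty. P(Xⱼ=1) = ((4-1)/4)^8 = 6561/65536.
By linearity, E[#empty] = 4·6561/65536 = 6561/16384.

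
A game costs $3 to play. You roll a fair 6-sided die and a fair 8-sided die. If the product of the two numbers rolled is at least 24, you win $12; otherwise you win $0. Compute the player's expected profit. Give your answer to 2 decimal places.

E[payout] = (35/48)·0 + (13/48)·12 = 13/4
Expected profit = 13/4 − 3 = 1/4 ≈ $0.25

$0.25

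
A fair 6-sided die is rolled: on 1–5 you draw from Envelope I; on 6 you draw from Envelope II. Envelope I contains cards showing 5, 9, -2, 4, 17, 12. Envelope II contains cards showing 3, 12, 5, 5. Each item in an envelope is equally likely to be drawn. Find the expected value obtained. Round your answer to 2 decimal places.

E[X | Envelope I] = (5 + 9 − 2 + 4 + 17 + 12)/6 = 15/2
E[X | Envelope II] = (3 + 12 + 5 + 5)/4 = 25/4
E[X] = (5/6)·15/2 + (1/6)·25/4 = 175/24 ≈ 7.29

7.29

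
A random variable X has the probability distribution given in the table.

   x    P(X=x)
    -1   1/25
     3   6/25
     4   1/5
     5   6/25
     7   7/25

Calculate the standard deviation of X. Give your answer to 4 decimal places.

1.8948

E[X] = 116/25, E[X²] = 628/25
Var(X) = E[X²] − (E[X])² = 628/25 − 13456/625 = 2244/625
SD(X) = √(2244/625) ≈ 1.8948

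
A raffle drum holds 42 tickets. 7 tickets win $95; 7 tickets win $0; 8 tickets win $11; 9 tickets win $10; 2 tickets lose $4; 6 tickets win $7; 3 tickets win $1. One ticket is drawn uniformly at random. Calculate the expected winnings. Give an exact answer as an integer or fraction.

E[payout] = (7/42)·95 + (7/42)·0 + (8/42)·11 + (9/42)·10 + (2/42)·(-4) + (6/42)·7 + (3/42)·1 = 440/21

440/21 dollars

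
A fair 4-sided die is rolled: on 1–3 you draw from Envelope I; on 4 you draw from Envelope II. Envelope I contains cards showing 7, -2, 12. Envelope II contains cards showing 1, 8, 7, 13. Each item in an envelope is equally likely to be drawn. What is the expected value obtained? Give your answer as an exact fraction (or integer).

97/16

E[X | Envelope I] = (7 − 2 + 12)/3 = 17/3
E[X | Envelope II] = (1 + 8 + 7 + 13)/4 = 29/4
E[X] = (3/4)·17/3 + (1/4)·29/4 = 97/16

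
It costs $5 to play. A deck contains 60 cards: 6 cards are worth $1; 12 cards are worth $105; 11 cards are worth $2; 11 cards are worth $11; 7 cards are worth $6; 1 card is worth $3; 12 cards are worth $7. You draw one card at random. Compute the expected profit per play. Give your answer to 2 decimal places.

E[payout] = (6/60)·1 + (12/60)·105 + (11/60)·2 + (11/60)·11 + (7/60)·6 + (1/60)·3 + (12/60)·7 = 769/30
Expected profit = 769/30 − 5 = 619/30 ≈ $20.63

$20.63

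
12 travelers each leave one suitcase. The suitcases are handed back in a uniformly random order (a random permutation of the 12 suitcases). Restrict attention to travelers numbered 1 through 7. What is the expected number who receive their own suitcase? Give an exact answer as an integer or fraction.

7/12

Let Xᵢ = 1 if person i gets their own suitcase. For each i, P(Xᵢ=1) = 1/12.
By linearity of expectation, E[X₁+…+X_7] = 7·(1/12) = 7/12.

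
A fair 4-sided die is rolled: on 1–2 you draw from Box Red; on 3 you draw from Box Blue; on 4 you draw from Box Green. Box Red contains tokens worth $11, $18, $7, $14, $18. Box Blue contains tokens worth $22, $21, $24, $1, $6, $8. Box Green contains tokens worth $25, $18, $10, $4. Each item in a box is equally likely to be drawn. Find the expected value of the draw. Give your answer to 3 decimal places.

E[X | Box Red] = (11 + 18 + 7 + 14 + 18)/5 = 68/5
E[X | Box Blue] = (22 + 21 + 24 + 1 + 6 + 8)/6 = 41/3
E[X | Box Green] = (25 + 18 + 10 + 4)/4 = 57/4
E[X] = (1/2)·68/5 + (1/4)·41/3 + (1/4)·57/4 = 3307/240 ≈ 13.779

$13.779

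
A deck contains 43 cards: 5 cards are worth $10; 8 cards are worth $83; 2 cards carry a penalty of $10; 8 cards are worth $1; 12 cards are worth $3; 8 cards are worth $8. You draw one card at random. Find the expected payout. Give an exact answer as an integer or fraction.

802/43 dollars

E[payout] = (5/43)·10 + (8/43)·83 + (2/43)·(-10) + (8/43)·1 + (12/43)·3 + (8/43)·8 = 802/43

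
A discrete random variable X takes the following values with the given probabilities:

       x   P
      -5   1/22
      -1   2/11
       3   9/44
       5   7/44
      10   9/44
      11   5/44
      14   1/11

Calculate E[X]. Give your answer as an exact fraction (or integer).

245/44

E[X] = (1/22)·(-5) + (2/11)·(-1) + (9/44)·3 + (7/44)·5 + (9/44)·10 + (5/44)·11 + (1/11)·14
     = 245/44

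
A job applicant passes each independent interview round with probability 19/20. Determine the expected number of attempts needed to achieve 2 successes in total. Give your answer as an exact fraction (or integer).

By linearity (sum of 2 independent geometric waits), E[trials] = 2/p = 2/(19/20) = 40/19.

40/19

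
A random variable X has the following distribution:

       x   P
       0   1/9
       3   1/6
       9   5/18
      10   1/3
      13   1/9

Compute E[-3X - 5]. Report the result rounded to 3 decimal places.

E[-3x-5] = (1/9)·(-5) + (1/6)·(-14) + (5/18)·(-32) + (1/3)·(-35) + (1/9)·(-44)
     = -85/3 ≈ -28.333

-28.333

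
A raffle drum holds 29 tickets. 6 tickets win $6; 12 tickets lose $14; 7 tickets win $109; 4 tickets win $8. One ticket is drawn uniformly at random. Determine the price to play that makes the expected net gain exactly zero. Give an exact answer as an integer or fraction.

663/29 dollars

E[payout] = (6/29)·6 + (12/29)·(-14) + (7/29)·109 + (4/29)·8 = 663/29
Fair fee = E[payout] = 663/29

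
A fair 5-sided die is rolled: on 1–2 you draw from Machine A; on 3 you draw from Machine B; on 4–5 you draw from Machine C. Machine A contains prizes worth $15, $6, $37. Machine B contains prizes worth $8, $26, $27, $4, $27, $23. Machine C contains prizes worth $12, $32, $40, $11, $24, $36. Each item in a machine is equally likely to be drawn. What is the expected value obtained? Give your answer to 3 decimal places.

E[X | Machine A] = (15 + 6 + 37)/3 = 58/3
E[X | Machine B] = (8 + 26 + 27 + 4 + 27 + 23)/6 = 115/6
E[X | Machine C] = (12 + 32 + 40 + 11 + 24 + 36)/6 = 155/6
E[X] = (2/5)·58/3 + (1/5)·115/6 + (2/5)·155/6 = 219/10 ≈ 21.900

$21.900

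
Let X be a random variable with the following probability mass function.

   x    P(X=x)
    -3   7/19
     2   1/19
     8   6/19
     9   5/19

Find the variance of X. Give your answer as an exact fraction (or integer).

E[X] = (7/19)·(-3) + (1/19)·2 + (6/19)·8 + (5/19)·9 = 74/19
E[X²] = (7/19)·9 + (1/19)·4 + (6/19)·64 + (5/19)·81 = 856/19
Var(X) = 856/19 − (74/19)² = 10788/361

10788/361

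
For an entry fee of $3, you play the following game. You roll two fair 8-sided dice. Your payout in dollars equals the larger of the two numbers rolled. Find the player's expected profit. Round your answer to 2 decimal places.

$2.81

Distribution of the larger of the two numbers rolled: 1 w.p. 1/64, 2 w.p. 3/64, 3 w.p. 5/64, 4 w.p. 7/64, 5 w.p. 9/64, 6 w.p. 11/64, …
E[payout] = (1/64)·1 + (3/64)·2 + (5/64)·3 + (7/64)·4 + (9/64)·5 + (11/64)·6 + (13/64)·7 + (15/64)·8 = 93/16
Expected profit = 93/16 − 3 = 45/16 ≈ $2.81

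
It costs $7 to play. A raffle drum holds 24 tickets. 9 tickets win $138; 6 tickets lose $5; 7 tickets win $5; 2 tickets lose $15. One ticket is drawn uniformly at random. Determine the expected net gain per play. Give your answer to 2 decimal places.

E[payout] = (9/24)·138 + (6/24)·(-5) + (7/24)·5 + (2/24)·(-15) = 1217/24
Expected profit = 1217/24 − 7 = 1049/24 ≈ $43.71

$43.71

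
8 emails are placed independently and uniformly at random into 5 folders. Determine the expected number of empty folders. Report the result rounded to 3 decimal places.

Let Xⱼ=1 if folder j is empty. P(Xⱼ=1) = ((5-1)/5)^8 = 65536/390625.
By linearity, E[#empty] = 5·65536/390625 = 65536/78125.
≈ 0.839

0.839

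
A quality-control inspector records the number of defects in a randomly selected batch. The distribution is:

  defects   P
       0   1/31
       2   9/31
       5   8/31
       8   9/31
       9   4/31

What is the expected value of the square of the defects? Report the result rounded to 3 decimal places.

36.645

E[X²] = (1/31)·0 + (9/31)·4 + (8/31)·25 + (9/31)·64 + (4/31)·81
     = 1136/31 ≈ 36.645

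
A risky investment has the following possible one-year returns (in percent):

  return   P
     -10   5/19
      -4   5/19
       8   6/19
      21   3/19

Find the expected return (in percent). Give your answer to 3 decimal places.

E[X] = (5/19)·(-10) + (5/19)·(-4) + (6/19)·8 + (3/19)·21
     = 41/19 ≈ 2.158

2.158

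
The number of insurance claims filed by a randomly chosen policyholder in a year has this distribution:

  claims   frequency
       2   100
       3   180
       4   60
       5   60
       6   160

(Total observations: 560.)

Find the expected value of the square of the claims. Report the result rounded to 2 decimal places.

18.29

Total = 560, so P(claims=2) = 100/560, etc.
E[X²] = (5/28)·4 + (9/28)·9 + (3/28)·16 + (3/28)·25 + (2/7)·36
     = 128/7 ≈ 18.29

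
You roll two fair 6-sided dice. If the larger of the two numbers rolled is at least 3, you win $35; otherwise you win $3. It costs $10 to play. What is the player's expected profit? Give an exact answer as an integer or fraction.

E[payout] = (1/9)·3 + (8/9)·35 = 283/9
Expected profit = 283/9 − 10 = 193/9

193/9 dollars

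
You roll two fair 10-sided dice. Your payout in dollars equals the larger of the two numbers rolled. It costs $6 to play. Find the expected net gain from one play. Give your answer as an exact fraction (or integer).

Distribution of the larger of the two numbers rolled: 1 w.p. 1/100, 2 w.p. 3/100, 3 w.p. 1/20, 4 w.p. 7/100, 5 w.p. 9/100, 6 w.p. 11/100, …
E[payout] = (1/100)·1 + (3/100)·2 + (1/20)·3 + (7/100)·4 + (9/100)·5 + (11/100)·6 + (13/100)·7 + (3/20)·8 + (17/100)·9 + (19/100)·10 = 143/20
Expected profit = 143/20 − 6 = 23/20

23/20 dollars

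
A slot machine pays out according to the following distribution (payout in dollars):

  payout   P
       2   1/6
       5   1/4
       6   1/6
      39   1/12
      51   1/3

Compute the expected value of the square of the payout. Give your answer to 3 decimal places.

1006.667

E[X²] = (1/6)·4 + (1/4)·25 + (1/6)·36 + (1/12)·1521 + (1/3)·2601
     = 3020/3 ≈ 1006.667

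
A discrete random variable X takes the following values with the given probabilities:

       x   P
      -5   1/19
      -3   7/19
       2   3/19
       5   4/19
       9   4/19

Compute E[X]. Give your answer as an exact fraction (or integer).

E[X] = (1/19)·(-5) + (7/19)·(-3) + (3/19)·2 + (4/19)·5 + (4/19)·9
     = 36/19

36/19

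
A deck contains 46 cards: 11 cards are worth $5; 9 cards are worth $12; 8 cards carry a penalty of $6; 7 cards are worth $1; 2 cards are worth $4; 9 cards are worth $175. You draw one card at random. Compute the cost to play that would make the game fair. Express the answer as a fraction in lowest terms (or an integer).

1705/46 dollars

E[payout] = (11/46)·5 + (9/46)·12 + (8/46)·(-6) + (7/46)·1 + (2/46)·4 + (9/46)·175 = 1705/46
Fair fee = E[payout] = 1705/46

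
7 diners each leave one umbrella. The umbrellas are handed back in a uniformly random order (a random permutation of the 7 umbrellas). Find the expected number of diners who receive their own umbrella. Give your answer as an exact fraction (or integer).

Let Xᵢ = 1 if person i gets their own umbrella. For each i, P(Xᵢ=1) = 1/7.
By linearity of expectation, E[X₁+…+X_7] = 7·(1/7) = 1.

1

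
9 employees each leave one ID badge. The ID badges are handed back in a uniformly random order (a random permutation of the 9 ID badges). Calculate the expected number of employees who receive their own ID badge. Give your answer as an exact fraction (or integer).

Let Xᵢ = 1 if person i gets their own ID badge. For each i, P(Xᵢ=1) = 1/9.
By linearity of expectation, E[X₁+…+X_9] = 9·(1/9) = 1.

1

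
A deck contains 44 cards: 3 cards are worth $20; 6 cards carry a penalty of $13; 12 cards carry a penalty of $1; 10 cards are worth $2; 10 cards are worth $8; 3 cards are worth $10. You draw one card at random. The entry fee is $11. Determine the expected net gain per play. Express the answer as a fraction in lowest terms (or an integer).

-96/11 dollars

E[payout] = (3/44)·20 + (6/44)·(-13) + (12/44)·(-1) + (10/44)·2 + (10/44)·8 + (3/44)·10 = 25/11
Expected profit = 25/11 − 11 = -96/11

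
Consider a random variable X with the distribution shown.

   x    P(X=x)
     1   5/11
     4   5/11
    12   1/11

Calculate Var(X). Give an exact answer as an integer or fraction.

E[X] = (5/11)·1 + (5/11)·4 + (1/11)·12 = 37/11
E[X²] = (5/11)·1 + (5/11)·16 + (1/11)·144 = 229/11
Var(X) = 229/11 − (37/11)² = 1150/121

1150/121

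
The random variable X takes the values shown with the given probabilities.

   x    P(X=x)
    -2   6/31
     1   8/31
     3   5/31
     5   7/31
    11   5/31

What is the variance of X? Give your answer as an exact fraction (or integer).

E[X] = (6/31)·(-2) + (8/31)·1 + (5/31)·3 + (7/31)·5 + (5/31)·11 = 101/31
E[X²] = (6/31)·4 + (8/31)·1 + (5/31)·9 + (7/31)·25 + (5/31)·121 = 857/31
Var(X) = 857/31 − (101/31)² = 16366/961

16366/961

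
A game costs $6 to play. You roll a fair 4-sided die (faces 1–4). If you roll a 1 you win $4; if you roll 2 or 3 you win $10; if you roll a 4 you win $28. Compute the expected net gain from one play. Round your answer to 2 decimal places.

$7.00

E[payout] = (1/4)·4 + (1/2)·10 + (1/4)·28 = 13
Expected profit = 13 − 6 = 7 ≈ $7.00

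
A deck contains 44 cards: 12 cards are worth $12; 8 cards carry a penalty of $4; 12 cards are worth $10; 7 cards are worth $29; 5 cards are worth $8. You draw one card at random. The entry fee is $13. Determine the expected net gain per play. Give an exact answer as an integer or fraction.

E[payout] = (12/44)·12 + (8/44)·(-4) + (12/44)·10 + (7/44)·29 + (5/44)·8 = 475/44
Expected profit = 475/44 − 13 = -97/44

-97/44 dollars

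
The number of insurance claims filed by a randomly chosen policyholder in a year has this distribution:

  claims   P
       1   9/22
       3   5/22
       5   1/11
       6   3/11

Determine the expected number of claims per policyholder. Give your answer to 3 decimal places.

E[X] = (9/22)·1 + (5/22)·3 + (1/11)·5 + (3/11)·6
     = 35/11 ≈ 3.182

3.182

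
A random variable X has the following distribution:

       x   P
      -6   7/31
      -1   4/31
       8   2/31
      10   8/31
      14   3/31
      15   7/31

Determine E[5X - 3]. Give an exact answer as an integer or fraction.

E[5x-3] = (7/31)·(-33) + (4/31)·(-8) + (2/31)·37 + (8/31)·47 + (3/31)·67 + (7/31)·72
     = 892/31

892/31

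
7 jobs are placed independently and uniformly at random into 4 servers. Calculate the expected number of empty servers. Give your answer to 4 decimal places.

0.5339

Let Xⱼ=1 if server j is empty. P(Xⱼ=1) = ((4-1)/4)^7 = 2187/16384.
By linearity, E[#empty] = 4·2187/16384 = 2187/4096.
≈ 0.5339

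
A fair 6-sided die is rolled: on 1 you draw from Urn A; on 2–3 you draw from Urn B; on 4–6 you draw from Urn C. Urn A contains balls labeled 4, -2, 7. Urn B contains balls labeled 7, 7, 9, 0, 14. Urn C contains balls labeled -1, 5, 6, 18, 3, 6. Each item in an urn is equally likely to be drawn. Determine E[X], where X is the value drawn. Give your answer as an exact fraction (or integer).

E[X | Urn A] = (4 − 2 + 7)/3 = 3
E[X | Urn B] = (7 + 7 + 9 + 0 + 14)/5 = 37/5
E[X | Urn C] = (-1 + 5 + 6 + 18 + 3 + 6)/6 = 37/6
E[X] = (1/6)·3 + (1/3)·37/5 + (1/2)·37/6 = 121/20

121/20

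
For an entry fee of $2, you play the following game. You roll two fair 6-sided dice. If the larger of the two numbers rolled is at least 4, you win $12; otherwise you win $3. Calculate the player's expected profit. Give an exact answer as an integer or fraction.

31/4 dollars

E[payout] = (1/4)·3 + (3/4)·12 = 39/4
Expected profit = 39/4 − 2 = 31/4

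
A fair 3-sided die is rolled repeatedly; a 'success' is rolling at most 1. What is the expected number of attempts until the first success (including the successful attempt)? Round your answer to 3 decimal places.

3.000

For a geometric distribution, E[trials] = 1/p = 1/(1/3) = 3.
≈ 3.000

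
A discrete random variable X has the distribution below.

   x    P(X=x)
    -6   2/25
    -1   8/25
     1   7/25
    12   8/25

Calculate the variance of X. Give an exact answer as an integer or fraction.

E[X] = (2/25)·(-6) + (8/25)·(-1) + (7/25)·1 + (8/25)·12 = 83/25
E[X²] = (2/25)·36 + (8/25)·1 + (7/25)·1 + (8/25)·144 = 1239/25
Var(X) = 1239/25 − (83/25)² = 24086/625

24086/625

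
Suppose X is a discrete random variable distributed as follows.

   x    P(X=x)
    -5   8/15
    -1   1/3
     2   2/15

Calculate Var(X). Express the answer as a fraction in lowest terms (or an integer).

E[X] = (8/15)·(-5) + (1/3)·(-1) + (2/15)·2 = -41/15
E[X²] = (8/15)·25 + (1/3)·1 + (2/15)·4 = 71/5
Var(X) = 71/5 − (-41/15)² = 1514/225

1514/225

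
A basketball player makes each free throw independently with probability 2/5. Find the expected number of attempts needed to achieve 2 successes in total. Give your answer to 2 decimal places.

5.00

By linearity (sum of 2 independent geometric waits), E[trials] = 2/p = 2/(2/5) = 5.
≈ 5.00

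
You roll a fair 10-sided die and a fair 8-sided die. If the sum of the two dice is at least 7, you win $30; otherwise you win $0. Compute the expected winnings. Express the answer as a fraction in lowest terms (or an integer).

195/8 dollars

E[payout] = (3/16)·0 + (13/16)·30 = 195/8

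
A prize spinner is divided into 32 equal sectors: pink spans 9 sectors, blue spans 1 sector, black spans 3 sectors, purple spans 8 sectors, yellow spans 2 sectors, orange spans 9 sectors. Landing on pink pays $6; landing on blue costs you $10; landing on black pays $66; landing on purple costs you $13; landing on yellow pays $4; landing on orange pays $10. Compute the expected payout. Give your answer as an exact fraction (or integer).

59/8 dollars

E[payout] = (9/32)·6 + (1/32)·(-10) + (3/32)·66 + (8/32)·(-13) + (2/32)·4 + (9/32)·10 = 59/8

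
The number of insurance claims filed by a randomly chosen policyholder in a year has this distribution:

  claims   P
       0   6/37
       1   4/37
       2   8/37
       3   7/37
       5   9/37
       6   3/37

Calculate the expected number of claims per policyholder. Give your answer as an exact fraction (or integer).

104/37

E[X] = (6/37)·0 + (4/37)·1 + (8/37)·2 + (7/37)·3 + (9/37)·5 + (3/37)·6
     = 104/37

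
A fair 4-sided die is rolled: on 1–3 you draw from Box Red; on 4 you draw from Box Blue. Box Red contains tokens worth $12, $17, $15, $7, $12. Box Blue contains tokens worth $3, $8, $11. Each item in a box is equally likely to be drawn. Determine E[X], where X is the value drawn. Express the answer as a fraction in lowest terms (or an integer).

E[X | Box Red] = (12 + 17 + 15 + 7 + 12)/5 = 63/5
E[X | Box Blue] = (3 + 8 + 11)/3 = 22/3
E[X] = (3/4)·63/5 + (1/4)·22/3 = 677/60

677/60 dollars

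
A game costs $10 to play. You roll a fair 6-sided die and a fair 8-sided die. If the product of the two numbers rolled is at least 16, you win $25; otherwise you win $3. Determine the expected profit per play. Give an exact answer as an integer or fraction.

E[payout] = (7/12)·3 + (5/12)·25 = 73/6
Expected profit = 73/6 − 10 = 13/6

13/6 dollars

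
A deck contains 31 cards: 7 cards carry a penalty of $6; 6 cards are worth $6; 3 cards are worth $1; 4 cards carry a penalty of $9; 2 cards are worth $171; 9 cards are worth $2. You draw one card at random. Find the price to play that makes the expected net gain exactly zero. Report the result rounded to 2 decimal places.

$10.35

E[payout] = (7/31)·(-6) + (6/31)·6 + (3/31)·1 + (4/31)·(-9) + (2/31)·171 + (9/31)·2 = 321/31
Fair fee = E[payout] = 321/31 ≈ $10.35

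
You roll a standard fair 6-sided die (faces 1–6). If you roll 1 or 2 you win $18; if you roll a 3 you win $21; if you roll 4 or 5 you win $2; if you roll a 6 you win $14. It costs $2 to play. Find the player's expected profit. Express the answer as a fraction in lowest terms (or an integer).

21/2 dollars

E[payout] = (1/3)·2 + (1/6)·14 + (1/3)·18 + (1/6)·21 = 25/2
Expected profit = 25/2 − 2 = 21/2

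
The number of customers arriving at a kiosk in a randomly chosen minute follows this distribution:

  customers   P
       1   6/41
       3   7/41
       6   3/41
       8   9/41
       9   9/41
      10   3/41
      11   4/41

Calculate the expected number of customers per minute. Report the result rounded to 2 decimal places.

6.63

E[X] = (6/41)·1 + (7/41)·3 + (3/41)·6 + (9/41)·8 + (9/41)·9 + (3/41)·10 + (4/41)·11
     = 272/41 ≈ 6.63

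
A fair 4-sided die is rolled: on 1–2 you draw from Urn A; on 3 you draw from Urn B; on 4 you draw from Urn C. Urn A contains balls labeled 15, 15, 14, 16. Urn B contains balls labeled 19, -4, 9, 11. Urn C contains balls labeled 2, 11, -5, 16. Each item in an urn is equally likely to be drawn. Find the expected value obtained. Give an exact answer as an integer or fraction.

179/16

E[X | Urn A] = (15 + 15 + 14 + 16)/4 = 15
E[X | Urn B] = (19 − 4 + 9 + 11)/4 = 35/4
E[X | Urn C] = (2 + 11 − 5 + 16)/4 = 6
E[X] = (1/2)·15 + (1/4)·35/4 + (1/4)·6 = 179/16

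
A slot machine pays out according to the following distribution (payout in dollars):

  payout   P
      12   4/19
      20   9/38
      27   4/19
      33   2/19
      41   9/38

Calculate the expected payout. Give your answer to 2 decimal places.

$26.13

E[X] = (4/19)·12 + (9/38)·20 + (4/19)·27 + (2/19)·33 + (9/38)·41
     = 993/38 ≈ 26.13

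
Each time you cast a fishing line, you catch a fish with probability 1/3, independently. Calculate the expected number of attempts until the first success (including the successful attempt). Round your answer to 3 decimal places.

For a geometric distribution, E[trials] = 1/p = 1/(1/3) = 3.
≈ 3.000

3.000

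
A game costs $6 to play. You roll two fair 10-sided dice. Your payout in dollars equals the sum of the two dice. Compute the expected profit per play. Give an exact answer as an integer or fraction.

Distribution of the sum of the two dice: 2 w.p. 1/100, 3 w.p. 1/50, 4 w.p. 3/100, 5 w.p. 1/25, 6 w.p. 1/20, 7 w.p. 3/50, …
E[payout] = (1/100)·2 + (1/50)·3 + (3/100)·4 + (1/25)·5 + (1/20)·6 + (3/50)·7 + (7/100)·8 + (2/25)·9 + (9/100)·10 + (1/10)·11 + (9/100)·12 + (2/25)·13 + (7/100)·14 + (3/50)·15 + (1/20)·16 + (1/25)·17 + (3/100)·18 + (1/50)·19 + (1/100)·20 = 11
Expected profit = 11 − 6 = 5

$5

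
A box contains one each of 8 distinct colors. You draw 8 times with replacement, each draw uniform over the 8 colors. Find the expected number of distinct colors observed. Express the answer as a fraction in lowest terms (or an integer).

Let Xⱼ=1 if type j appears at least once. P(Xⱼ=1) = 1 − ((8−1)/8)^8 = 11012415/16777216.
E[#distinct] = 8·11012415/16777216 = 11012415/2097152.

11012415/2097152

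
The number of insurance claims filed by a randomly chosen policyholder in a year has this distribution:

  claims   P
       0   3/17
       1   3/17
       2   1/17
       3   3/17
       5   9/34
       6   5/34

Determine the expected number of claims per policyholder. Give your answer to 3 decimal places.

3.029

E[X] = (3/17)·0 + (3/17)·1 + (1/17)·2 + (3/17)·3 + (9/34)·5 + (5/34)·6
     = 103/34 ≈ 3.029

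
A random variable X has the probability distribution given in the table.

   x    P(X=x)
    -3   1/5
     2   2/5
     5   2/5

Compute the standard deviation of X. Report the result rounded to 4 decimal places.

2.9257

E[X] = 11/5, E[X²] = 67/5
Var(X) = E[X²] − (E[X])² = 67/5 − 121/25 = 214/25
SD(X) = √(214/25) ≈ 2.9257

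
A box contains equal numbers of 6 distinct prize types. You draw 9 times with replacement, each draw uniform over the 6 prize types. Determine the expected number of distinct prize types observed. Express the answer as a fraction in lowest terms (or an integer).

8124571/1679616

Let Xⱼ=1 if type j appears at least once. P(Xⱼ=1) = 1 − ((6−1)/6)^9 = 8124571/10077696.
E[#distinct] = 6·8124571/10077696 = 8124571/1679616.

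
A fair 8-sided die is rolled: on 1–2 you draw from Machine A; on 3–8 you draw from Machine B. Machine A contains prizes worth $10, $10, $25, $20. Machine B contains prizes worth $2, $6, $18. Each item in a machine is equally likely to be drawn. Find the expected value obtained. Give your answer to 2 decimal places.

$10.56

E[X | Machine A] = (10 + 10 + 25 + 20)/4 = 65/4
E[X | Machine B] = (2 + 6 + 18)/3 = 26/3
E[X] = (1/4)·65/4 + (3/4)·26/3 = 169/16 ≈ 10.56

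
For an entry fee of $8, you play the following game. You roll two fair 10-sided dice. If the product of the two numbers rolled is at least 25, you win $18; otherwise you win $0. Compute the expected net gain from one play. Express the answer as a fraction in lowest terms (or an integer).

16/25 dollars

E[payout] = (13/25)·0 + (12/25)·18 = 216/25
Expected profit = 216/25 − 8 = 16/25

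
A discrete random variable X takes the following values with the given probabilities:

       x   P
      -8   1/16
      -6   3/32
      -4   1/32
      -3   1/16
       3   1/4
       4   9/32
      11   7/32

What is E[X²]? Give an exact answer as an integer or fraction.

1333/32

E[X²] = (1/16)·64 + (3/32)·36 + (1/32)·16 + (1/16)·9 + (1/4)·9 + (9/32)·16 + (7/32)·121
     = 1333/32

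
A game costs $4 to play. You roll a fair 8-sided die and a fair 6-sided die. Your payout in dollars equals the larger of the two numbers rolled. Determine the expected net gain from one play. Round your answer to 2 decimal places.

$1.23

Distribution of the larger of the two numbers rolled: 1 w.p. 1/48, 2 w.p. 1/16, 3 w.p. 5/48, 4 w.p. 7/48, 5 w.p. 3/16, 6 w.p. 11/48, …
E[payout] = (1/48)·1 + (1/16)·2 + (5/48)·3 + (7/48)·4 + (3/16)·5 + (11/48)·6 + (1/8)·7 + (1/8)·8 = 251/48
Expected profit = 251/48 − 4 = 59/48 ≈ $1.23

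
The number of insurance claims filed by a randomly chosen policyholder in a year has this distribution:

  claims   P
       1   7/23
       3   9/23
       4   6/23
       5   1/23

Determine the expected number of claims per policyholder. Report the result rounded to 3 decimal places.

2.739

E[X] = (7/23)·1 + (9/23)·3 + (6/23)·4 + (1/23)·5
     = 63/23 ≈ 2.739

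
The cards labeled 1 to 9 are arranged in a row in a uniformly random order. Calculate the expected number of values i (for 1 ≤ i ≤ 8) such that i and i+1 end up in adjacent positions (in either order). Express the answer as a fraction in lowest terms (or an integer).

For each i ∈ {1,…,8}, let Xᵢ = 1 if i and i+1 are adjacent. P(Xᵢ=1) = 2·(9−1)!/9! = 2/9.
By linearity, E[ΣXᵢ] = (8)·(2/9) = 16/9.

16/9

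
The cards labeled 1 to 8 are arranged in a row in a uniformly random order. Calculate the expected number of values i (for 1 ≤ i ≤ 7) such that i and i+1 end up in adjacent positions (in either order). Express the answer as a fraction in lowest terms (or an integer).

For each i ∈ {1,…,7}, let Xᵢ = 1 if i and i+1 are adjacent. P(Xᵢ=1) = 2·(8−1)!/8! = 2/8.
By linearity, E[ΣXᵢ] = (7)·(2/8) = 7/4.

7/4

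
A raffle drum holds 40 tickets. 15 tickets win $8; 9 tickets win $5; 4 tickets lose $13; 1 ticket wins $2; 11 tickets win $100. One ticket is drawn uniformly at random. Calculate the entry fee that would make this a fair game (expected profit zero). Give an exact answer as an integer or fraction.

243/8 dollars

E[payout] = (15/40)·8 + (9/40)·5 + (4/40)·(-13) + (1/40)·2 + (11/40)·100 = 243/8
Fair fee = E[payout] = 243/8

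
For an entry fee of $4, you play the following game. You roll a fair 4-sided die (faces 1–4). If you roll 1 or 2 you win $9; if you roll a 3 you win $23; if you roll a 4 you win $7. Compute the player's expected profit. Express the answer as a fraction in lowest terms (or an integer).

$8

E[payout] = (1/4)·7 + (1/2)·9 + (1/4)·23 = 12
Expected profit = 12 − 4 = 8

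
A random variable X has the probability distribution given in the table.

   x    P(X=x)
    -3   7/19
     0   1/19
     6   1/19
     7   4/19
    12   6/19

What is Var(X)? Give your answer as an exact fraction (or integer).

14796/361

E[X] = (7/19)·(-3) + (1/19)·0 + (1/19)·6 + (4/19)·7 + (6/19)·12 = 85/19
E[X²] = (7/19)·9 + (1/19)·0 + (1/19)·36 + (4/19)·49 + (6/19)·144 = 61
Var(X) = 61 − (85/19)² = 14796/361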